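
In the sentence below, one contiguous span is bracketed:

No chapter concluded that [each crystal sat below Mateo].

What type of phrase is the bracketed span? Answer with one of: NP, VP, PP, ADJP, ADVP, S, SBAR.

The bracketed span "each crystal sat below Mateo" is headed by "sat", making it a clause (S).

S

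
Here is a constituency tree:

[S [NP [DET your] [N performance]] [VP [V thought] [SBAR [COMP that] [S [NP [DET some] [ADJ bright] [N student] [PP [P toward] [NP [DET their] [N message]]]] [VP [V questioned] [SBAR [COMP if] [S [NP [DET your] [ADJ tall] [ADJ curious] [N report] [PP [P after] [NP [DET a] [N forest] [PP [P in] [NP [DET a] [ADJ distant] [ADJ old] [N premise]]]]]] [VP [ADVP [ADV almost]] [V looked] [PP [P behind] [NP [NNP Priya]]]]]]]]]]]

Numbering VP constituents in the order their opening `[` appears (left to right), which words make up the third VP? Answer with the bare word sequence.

almost looked behind Priya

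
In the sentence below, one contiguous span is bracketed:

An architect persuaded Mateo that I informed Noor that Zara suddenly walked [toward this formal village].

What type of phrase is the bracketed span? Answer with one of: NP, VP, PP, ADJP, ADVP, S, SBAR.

PP

The bracketed span "toward this formal village" is headed by "toward", making it a prepositional phrase (PP).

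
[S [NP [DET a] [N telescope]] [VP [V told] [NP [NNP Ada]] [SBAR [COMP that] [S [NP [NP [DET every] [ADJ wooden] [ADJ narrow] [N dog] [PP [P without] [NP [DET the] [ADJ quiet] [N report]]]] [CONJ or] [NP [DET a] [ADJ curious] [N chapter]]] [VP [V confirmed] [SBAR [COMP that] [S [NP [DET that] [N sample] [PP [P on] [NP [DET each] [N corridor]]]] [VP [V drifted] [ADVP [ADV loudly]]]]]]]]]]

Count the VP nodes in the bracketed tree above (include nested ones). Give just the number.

3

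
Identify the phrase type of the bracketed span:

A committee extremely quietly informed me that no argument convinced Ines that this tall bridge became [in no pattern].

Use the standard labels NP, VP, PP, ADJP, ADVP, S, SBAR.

PP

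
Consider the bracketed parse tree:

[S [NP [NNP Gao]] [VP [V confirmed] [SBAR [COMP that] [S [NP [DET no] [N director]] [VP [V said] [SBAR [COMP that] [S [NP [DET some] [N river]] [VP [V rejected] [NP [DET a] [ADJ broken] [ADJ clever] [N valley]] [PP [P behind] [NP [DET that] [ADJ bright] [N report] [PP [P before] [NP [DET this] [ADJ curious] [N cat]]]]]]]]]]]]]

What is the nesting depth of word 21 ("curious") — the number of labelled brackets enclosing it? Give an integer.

13

Path from the root down to the word: S → VP → SBAR → S → VP → SBAR → S → VP → PP → NP → PP → NP → ADJ. That is 13 enclosing brackets.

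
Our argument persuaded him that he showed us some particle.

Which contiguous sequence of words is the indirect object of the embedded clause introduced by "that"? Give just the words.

Within the embedded clause introduced by "that", the indirect object of "showed" is "us".

us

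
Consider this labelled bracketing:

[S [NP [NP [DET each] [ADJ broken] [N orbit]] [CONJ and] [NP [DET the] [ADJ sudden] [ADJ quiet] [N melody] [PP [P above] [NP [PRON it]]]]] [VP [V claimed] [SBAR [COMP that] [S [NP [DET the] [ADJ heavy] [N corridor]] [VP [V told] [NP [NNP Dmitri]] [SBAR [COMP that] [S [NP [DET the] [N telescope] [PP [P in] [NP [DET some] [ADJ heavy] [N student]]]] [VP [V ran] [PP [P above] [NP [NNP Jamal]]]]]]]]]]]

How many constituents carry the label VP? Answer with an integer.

3

The VP constituents are: [VP claimed that the heavy corridor told Dmitri that the telescope in some heavy student ran above Jamal]; [VP told Dmitri that the telescope in some heavy student ran above Jamal]; [VP ran above Jamal]. Total: 3.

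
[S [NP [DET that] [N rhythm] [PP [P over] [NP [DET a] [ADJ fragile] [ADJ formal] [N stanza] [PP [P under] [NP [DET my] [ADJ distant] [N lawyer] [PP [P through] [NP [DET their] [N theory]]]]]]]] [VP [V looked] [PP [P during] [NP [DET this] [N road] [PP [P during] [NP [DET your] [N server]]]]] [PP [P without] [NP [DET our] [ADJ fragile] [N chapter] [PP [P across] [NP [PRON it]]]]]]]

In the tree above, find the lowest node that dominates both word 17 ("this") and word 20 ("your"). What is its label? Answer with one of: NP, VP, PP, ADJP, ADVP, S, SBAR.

The smallest bracket enclosing both words is [NP this road during your server], so the label is NP.

NP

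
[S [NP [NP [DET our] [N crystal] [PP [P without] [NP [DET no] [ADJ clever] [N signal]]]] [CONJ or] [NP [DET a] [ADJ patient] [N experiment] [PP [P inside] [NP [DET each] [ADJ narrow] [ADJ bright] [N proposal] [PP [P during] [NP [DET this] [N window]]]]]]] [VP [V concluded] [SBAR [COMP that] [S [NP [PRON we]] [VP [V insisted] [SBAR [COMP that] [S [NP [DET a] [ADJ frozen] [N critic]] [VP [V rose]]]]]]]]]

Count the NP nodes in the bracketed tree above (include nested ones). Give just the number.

8

Listing each NP by its span: [NP our crystal without no clever signal or a patient experiment inside each narrow bright proposal during this window]; [NP our crystal without no clever signal]; [NP no clever signal]; [NP a patient experiment inside each narrow bright proposal during this window]; [NP each narrow bright proposal during this window]; [NP this window] … — that makes 8.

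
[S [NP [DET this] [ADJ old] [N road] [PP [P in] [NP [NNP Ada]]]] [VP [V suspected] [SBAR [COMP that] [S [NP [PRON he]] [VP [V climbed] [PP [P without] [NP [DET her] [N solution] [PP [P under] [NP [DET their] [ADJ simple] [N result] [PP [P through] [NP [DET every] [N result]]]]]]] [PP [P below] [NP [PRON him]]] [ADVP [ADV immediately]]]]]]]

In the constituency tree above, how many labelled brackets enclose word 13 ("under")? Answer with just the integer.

Path from the root down to the word: S → VP → SBAR → S → VP → PP → NP → PP → P. That is 9 enclosing brackets.

9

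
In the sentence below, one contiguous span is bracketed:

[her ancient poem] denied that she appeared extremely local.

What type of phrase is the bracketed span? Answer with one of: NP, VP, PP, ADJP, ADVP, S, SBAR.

The span is built around the noun "poem" — a noun phrase (NP).

NP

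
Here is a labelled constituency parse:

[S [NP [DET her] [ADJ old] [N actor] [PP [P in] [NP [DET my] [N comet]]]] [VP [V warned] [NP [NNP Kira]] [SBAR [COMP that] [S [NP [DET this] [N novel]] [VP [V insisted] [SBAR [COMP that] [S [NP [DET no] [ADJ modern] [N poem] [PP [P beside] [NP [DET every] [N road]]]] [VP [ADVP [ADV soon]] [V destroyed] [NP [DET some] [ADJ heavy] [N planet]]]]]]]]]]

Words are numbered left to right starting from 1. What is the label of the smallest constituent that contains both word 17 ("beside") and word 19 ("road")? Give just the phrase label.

PP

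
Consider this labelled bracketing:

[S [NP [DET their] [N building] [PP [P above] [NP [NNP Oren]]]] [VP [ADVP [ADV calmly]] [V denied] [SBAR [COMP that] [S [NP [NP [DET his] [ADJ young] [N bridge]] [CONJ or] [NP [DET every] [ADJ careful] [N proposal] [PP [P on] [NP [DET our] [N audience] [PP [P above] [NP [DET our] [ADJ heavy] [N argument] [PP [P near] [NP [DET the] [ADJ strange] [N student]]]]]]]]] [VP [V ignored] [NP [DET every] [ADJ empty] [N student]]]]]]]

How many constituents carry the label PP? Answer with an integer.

4

Scanning left to right, an opening `[PP` appears at word positions 3, 15, 18, 22 — 4 in total.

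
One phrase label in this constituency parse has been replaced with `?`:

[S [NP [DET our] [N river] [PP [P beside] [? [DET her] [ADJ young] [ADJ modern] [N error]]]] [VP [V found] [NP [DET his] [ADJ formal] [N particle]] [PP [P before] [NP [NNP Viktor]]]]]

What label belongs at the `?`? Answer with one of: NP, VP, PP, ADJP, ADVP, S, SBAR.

NP

A constituent whose immediate children are DET 'her', ADJ 'young', ADJ 'modern', N 'error' is a noun phrase: NP.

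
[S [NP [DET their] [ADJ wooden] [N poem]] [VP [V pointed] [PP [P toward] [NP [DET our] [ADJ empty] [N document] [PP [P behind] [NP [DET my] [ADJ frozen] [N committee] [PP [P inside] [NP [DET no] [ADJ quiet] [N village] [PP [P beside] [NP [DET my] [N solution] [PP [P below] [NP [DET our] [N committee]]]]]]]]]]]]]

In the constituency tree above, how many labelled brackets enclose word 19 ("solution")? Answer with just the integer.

11

The word sits inside N, which is inside NP, inside PP, inside NP, inside PP, inside NP, inside PP, inside NP, inside PP, inside VP, inside S — 11 brackets in all.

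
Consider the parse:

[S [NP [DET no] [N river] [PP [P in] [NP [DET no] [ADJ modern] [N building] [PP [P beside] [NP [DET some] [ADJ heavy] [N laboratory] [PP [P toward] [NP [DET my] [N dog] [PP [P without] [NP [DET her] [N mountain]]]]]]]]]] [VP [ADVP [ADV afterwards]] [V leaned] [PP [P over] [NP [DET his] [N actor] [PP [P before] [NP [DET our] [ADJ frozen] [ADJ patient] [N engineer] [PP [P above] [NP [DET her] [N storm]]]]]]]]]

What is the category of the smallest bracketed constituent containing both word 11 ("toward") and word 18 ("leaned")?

S

The smallest bracket enclosing both words is [S no river in no modern building beside some heavy laboratory toward my dog without her mountain afterwards leaned over his actor before our frozen patient engineer above her storm], so the label is S.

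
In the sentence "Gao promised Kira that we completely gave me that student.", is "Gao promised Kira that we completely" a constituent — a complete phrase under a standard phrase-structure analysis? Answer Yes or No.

The sequence begins inside the noun phrase "Gao" and ends inside the verb phrase "promised Kira that we completely gave me that student"; it crosses a phrase boundary, so no single node in the tree spans exactly those words.

No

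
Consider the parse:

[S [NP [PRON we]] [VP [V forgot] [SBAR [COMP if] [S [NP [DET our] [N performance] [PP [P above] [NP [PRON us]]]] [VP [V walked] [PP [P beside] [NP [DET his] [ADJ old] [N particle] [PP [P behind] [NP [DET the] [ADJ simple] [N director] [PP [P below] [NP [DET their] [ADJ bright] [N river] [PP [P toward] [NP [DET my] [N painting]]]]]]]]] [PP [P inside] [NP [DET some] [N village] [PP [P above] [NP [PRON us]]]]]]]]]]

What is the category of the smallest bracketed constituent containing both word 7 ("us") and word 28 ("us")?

S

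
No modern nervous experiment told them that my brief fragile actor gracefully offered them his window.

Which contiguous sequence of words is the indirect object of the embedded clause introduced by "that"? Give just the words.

them

The verb of the embedded clause introduced by "that" is "offered"; its indirect object is the NP "them".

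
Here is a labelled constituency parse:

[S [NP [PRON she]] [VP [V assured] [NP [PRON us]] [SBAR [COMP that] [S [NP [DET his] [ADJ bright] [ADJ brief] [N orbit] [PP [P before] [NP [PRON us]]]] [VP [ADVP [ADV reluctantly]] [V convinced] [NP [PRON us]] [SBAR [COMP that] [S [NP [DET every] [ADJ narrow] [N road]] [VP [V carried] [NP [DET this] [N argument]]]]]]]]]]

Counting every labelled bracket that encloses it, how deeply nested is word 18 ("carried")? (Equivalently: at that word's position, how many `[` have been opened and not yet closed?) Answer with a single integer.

9

Counting open brackets not yet closed at "carried": [S [VP [SBAR [S [VP [SBAR [S [VP [V = 9.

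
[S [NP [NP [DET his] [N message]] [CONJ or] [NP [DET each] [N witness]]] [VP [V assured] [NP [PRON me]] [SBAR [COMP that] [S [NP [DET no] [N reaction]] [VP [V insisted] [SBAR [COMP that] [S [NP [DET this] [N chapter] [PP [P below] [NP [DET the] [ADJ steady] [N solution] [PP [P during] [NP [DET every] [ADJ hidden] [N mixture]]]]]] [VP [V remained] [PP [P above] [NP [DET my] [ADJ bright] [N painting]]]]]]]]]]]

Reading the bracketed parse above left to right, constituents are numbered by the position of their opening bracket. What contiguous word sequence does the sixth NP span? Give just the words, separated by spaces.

this chapter below the steady solution during every hidden mixture

The NP opening brackets appear, in order, over: "his message or each witness"; "his message"; "each witness"; "me"; "no reaction"; "this chapter below the steady solution during every hidden mixture"; "the steady solution during every hidden mixture"; "every hidden mixture"; "my bright painting". The sixth one spans "this chapter below the steady solution during every hidden mixture".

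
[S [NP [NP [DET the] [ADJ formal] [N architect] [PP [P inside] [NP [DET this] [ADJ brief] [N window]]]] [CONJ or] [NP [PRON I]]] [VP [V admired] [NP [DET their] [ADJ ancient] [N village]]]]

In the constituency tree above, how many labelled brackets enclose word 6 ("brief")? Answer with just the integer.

Counting open brackets not yet closed at "brief": [S [NP [NP [PP [NP [ADJ = 6.

6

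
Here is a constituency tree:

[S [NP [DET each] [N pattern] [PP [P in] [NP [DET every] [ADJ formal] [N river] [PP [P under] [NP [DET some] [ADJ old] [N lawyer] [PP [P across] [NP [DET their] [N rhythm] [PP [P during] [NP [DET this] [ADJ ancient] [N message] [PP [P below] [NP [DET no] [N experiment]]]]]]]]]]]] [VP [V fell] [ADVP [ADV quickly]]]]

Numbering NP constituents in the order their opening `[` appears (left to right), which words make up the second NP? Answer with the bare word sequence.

every formal river under some old lawyer across their rhythm during this ancient message below no experiment

The NP opening brackets appear, in order, over: "each pattern in every formal river under some old lawyer across their rhythm during this ancient message below no experiment"; "every formal river under some old lawyer across their rhythm during this ancient message below no experiment"; "some old lawyer across their rhythm during this ancient message below no experiment"; "their rhythm during this ancient message below no experiment"; "this ancient message below no experiment"; "no experiment". The second one spans "every formal river under some old lawyer across their rhythm during this ancient message below no experiment".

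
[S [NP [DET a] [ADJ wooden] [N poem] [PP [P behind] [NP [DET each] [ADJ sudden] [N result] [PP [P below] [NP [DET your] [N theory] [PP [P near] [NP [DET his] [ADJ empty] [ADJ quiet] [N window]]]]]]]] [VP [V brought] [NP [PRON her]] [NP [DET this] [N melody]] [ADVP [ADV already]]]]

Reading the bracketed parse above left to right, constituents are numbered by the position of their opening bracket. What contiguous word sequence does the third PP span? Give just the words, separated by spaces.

The PP opening brackets appear, in order, over: "behind each sudden result below your theory near his empty quiet window"; "below your theory near his empty quiet window"; "near his empty quiet window". The third one spans "near his empty quiet window".

near his empty quiet window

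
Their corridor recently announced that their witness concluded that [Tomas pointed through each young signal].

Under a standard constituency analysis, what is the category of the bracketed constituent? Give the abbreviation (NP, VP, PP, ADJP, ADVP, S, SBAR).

S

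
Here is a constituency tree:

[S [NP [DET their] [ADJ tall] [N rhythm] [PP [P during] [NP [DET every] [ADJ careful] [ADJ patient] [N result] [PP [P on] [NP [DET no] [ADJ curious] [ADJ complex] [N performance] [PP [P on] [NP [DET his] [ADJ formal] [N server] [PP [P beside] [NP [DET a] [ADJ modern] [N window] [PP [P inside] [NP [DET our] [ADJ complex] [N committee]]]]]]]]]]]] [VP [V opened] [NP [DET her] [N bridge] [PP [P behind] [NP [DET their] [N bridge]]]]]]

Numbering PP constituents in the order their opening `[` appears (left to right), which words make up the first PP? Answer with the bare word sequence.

during every careful patient result on no curious complex performance on his formal server beside a modern window inside our complex committee

Opening `[PP` markers occur at word positions 4, 9, 14, 18, 22, 29; the first of these opens the constituent [PP during every careful patient result on no curious complex performance on his formal server beside a modern window inside our complex committee].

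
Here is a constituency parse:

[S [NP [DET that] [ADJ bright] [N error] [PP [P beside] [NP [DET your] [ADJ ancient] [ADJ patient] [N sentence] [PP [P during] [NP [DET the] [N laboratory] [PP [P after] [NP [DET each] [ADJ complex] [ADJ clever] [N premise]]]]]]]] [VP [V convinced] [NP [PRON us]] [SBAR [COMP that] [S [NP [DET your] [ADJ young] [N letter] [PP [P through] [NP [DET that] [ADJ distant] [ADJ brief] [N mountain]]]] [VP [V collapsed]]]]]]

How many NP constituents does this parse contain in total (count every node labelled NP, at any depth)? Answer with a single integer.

7

Scanning left to right, an opening `[NP` appears at word positions 1, 5, 10, 13, 18, 20, 24 — 7 in total.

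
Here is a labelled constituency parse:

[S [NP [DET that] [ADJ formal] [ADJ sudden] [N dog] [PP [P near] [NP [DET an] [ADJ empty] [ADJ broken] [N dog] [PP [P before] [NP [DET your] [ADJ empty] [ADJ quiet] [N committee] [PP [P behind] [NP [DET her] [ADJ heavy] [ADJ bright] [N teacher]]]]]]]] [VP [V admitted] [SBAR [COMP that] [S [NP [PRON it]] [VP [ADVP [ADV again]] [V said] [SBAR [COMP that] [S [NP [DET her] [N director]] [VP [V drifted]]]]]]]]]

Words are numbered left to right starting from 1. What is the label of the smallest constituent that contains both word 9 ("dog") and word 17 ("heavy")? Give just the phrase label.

NP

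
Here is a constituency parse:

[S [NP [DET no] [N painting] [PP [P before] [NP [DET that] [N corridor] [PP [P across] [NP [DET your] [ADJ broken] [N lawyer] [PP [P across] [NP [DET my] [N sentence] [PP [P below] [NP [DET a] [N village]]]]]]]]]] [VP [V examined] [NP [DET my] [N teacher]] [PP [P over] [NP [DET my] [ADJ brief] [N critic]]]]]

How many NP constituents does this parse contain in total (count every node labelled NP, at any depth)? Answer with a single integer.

7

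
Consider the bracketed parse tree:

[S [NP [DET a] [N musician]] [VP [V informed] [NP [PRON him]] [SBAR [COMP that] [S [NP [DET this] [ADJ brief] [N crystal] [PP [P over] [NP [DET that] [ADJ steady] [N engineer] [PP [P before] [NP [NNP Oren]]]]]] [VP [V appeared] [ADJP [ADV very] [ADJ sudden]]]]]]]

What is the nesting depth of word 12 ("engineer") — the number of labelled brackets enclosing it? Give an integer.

Counting open brackets not yet closed at "engineer": [S [VP [SBAR [S [NP [PP [NP [N = 8.

8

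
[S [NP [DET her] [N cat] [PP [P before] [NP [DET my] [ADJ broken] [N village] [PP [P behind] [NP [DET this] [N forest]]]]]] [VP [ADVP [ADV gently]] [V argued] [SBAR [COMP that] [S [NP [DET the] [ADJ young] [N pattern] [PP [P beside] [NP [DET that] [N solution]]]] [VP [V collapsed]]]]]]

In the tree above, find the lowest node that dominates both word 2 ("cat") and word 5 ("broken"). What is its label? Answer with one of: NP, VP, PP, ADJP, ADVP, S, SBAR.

NP

The smallest bracket enclosing both words is [NP her cat before my broken village behind this forest], so the label is NP.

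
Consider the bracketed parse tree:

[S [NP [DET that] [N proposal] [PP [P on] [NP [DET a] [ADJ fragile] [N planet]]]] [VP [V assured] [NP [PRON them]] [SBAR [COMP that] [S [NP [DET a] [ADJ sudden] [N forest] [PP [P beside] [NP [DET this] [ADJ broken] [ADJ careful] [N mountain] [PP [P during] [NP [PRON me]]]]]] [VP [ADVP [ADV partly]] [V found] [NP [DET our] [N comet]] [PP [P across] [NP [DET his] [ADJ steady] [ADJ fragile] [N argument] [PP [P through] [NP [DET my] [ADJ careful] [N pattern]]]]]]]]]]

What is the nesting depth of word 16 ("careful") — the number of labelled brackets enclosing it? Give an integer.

8

Path from the root down to the word: S → VP → SBAR → S → NP → PP → NP → ADJ. That is 8 enclosing brackets.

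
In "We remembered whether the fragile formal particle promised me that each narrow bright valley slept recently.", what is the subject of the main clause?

we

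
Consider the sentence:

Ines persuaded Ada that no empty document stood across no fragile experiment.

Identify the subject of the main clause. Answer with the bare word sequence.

The subject of the main clause is the NP immediately before the verb "persuaded": "Ines".

Ines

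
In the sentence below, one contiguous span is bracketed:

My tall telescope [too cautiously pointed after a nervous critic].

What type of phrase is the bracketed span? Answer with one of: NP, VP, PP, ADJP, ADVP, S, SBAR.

VP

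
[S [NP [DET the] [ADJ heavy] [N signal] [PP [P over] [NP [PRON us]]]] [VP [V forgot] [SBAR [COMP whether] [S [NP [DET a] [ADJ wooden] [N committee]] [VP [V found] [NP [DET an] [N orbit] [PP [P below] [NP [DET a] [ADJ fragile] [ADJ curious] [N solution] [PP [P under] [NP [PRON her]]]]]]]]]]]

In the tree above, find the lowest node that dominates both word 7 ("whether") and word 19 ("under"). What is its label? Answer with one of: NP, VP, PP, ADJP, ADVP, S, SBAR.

SBAR

Word 7 lies under S → VP → SBAR → COMP; word 19 lies under S → VP → SBAR → S → VP → NP → PP → NP → PP → P. The lowest shared node is the SBAR.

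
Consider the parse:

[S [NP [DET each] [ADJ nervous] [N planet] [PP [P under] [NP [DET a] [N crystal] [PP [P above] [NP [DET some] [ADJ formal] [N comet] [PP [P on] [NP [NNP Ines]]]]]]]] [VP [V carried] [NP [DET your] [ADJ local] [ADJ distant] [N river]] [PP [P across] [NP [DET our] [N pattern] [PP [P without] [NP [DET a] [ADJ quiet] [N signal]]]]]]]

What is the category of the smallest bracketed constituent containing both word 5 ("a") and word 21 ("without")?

S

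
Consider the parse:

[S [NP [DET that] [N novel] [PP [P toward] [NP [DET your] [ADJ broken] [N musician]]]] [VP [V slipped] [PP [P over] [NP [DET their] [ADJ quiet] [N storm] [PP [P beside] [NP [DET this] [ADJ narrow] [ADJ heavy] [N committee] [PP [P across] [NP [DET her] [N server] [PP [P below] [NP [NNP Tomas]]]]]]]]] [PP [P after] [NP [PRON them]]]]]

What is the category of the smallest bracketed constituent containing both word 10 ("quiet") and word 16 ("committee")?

NP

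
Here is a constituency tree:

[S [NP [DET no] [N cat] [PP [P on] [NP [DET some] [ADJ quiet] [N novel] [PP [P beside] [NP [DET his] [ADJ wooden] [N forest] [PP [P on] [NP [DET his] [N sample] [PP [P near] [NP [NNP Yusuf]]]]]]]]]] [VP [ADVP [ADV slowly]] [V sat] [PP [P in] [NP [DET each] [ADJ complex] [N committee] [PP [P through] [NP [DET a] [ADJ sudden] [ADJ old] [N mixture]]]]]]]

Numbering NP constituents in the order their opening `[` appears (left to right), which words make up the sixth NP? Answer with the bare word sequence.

each complex committee through a sudden old mixture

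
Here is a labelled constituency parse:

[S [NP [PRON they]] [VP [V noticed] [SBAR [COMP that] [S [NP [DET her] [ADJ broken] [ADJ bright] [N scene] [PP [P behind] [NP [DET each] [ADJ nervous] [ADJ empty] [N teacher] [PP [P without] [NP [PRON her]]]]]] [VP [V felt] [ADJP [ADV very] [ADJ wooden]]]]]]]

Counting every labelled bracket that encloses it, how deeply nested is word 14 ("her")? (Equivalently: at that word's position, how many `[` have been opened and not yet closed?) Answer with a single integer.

The word sits inside PRON, which is inside NP, inside PP, inside NP, inside PP, inside NP, inside S, inside SBAR, inside VP, inside S — 10 brackets in all.

10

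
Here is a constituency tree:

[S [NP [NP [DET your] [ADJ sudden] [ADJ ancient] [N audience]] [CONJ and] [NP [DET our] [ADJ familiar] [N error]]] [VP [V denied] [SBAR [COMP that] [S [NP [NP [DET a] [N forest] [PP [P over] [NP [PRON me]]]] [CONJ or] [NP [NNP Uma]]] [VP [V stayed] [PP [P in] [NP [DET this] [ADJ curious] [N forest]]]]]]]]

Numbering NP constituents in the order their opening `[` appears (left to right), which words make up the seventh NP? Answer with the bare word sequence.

Uma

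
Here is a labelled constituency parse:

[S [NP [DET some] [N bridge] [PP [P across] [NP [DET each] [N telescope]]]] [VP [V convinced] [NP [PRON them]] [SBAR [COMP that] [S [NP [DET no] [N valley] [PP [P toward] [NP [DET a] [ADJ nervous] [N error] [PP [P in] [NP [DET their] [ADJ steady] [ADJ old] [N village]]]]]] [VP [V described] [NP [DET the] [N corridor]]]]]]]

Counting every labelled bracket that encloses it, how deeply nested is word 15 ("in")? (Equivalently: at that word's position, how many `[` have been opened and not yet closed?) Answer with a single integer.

Counting open brackets not yet closed at "in": [S [VP [SBAR [S [NP [PP [NP [PP [P = 9.

9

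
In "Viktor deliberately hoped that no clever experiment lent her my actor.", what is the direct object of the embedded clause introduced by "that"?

my actor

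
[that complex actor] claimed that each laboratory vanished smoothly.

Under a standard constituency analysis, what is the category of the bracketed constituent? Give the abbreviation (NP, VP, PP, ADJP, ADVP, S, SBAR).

The bracketed span "that complex actor" is headed by "actor", making it a noun phrase (NP).

NP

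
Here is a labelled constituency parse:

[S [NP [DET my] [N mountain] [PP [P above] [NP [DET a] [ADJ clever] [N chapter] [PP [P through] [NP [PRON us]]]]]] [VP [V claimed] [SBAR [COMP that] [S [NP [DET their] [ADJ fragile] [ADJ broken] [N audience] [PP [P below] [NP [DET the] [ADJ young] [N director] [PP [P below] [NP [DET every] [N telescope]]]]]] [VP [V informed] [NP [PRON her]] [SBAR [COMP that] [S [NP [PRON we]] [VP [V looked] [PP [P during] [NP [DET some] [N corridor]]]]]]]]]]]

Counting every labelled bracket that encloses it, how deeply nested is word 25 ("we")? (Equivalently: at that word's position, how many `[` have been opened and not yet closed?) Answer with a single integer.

The word sits inside PRON, which is inside NP, inside S, inside SBAR, inside VP, inside S, inside SBAR, inside VP, inside S — 9 brackets in all.

9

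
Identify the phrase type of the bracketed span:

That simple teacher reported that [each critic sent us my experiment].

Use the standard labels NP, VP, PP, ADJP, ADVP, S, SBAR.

S

"sent" is the head of the bracketed span, so the span is a clause: S.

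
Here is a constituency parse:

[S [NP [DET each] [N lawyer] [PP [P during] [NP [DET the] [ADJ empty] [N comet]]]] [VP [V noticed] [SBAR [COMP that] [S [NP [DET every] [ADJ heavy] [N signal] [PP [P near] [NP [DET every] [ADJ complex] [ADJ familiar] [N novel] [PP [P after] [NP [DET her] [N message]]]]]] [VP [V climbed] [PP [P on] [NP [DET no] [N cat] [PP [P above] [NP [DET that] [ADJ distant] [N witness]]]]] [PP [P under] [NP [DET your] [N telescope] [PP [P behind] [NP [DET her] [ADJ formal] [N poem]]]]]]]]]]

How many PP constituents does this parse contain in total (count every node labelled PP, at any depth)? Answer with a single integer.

The PP constituents are: [PP during the empty comet]; [PP near every complex familiar novel after her message]; [PP after her message]; [PP on no cat above that distant witness]; [PP above that distant witness]; [PP under your telescope behind her formal poem] …. Total: 7.

7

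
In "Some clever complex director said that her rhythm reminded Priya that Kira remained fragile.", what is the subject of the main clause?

some clever complex director

In the main clause the verb is "said"; the NP preceding it, "some clever complex director", is the subject.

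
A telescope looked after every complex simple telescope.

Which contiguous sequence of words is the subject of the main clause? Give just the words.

"a telescope" is the NP that combines with the VP headed by "looked" to form the main clause — the subject.

a telescope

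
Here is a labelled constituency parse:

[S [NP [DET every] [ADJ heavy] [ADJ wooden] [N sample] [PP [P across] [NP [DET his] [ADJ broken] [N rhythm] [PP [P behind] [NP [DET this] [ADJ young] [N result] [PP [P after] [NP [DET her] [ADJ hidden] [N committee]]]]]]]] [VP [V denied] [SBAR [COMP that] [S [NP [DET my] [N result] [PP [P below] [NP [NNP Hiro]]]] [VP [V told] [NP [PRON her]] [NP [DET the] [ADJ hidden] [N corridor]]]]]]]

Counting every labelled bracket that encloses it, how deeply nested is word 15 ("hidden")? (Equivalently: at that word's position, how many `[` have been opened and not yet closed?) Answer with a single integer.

9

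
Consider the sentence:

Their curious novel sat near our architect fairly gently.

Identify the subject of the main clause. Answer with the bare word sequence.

their curious novel

"their curious novel" is the NP that combines with the VP headed by "sat" to form the main clause — the subject.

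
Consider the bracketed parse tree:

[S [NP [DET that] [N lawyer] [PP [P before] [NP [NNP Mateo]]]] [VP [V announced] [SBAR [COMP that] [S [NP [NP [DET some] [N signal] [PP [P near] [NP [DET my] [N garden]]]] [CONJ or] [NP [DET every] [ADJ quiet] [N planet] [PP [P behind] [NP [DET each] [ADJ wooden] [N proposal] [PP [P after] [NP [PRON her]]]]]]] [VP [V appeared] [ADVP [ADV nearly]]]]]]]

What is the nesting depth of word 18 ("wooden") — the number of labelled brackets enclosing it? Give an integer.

9

The word sits inside ADJ, which is inside NP, inside PP, inside NP, inside NP, inside S, inside SBAR, inside VP, inside S — 9 brackets in all.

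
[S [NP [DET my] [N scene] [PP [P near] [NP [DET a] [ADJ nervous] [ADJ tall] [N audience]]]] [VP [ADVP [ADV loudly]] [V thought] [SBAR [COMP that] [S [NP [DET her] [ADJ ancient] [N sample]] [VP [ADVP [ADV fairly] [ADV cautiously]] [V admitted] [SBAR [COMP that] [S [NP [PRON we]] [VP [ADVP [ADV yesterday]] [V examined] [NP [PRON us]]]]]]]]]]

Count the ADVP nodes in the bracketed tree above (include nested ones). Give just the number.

The ADVP constituents are: [ADVP loudly]; [ADVP fairly cautiously]; [ADVP yesterday]. Total: 3.

3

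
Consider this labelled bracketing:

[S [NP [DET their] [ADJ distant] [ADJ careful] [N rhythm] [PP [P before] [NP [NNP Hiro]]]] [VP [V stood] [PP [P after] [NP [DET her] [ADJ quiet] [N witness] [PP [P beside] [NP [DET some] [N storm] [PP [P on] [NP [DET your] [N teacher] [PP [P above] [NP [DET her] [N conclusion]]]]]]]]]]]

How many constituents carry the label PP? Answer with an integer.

5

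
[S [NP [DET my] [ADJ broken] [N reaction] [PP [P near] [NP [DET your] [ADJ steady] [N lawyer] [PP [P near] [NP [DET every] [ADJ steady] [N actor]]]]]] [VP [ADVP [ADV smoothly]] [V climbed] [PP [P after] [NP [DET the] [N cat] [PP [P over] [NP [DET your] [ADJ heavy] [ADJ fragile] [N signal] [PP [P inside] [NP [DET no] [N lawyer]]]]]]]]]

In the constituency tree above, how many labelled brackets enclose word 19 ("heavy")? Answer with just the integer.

7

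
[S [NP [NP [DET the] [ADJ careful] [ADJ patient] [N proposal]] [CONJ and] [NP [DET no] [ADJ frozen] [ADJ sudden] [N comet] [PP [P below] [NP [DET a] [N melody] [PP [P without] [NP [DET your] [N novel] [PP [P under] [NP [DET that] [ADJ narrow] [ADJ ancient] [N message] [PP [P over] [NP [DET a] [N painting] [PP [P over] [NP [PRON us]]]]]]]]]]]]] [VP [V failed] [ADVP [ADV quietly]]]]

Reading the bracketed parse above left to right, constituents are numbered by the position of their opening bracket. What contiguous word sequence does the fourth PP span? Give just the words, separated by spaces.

The PP opening brackets appear, in order, over: "below a melody without your novel under that narrow ancient message over a painting over us"; "without your novel under that narrow ancient message over a painting over us"; "under that narrow ancient message over a painting over us"; "over a painting over us"; "over us". The fourth one spans "over a painting over us".

over a painting over us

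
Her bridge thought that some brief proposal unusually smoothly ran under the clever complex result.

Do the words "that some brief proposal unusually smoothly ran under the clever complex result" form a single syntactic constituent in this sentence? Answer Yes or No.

"that some brief proposal unusually smoothly ran under the clever complex result" is exactly the subordinate clause [SBAR that some brief proposal unusually smoothly ran under the clever complex result], a complete constituent.

Yes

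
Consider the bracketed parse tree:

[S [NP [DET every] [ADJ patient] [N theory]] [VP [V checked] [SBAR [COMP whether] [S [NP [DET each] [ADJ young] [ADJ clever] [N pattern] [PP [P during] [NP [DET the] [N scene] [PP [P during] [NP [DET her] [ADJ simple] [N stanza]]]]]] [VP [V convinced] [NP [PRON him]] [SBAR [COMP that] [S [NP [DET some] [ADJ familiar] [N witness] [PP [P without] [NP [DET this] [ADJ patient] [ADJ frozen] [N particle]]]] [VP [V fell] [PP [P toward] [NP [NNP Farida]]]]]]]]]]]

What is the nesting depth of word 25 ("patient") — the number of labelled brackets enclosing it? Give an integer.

11

Counting open brackets not yet closed at "patient": [S [VP [SBAR [S [VP [SBAR [S [NP [PP [NP [ADJ = 11.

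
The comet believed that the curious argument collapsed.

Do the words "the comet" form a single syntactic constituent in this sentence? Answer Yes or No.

Yes

"the comet" is exactly the noun phrase [NP the comet], a complete constituent.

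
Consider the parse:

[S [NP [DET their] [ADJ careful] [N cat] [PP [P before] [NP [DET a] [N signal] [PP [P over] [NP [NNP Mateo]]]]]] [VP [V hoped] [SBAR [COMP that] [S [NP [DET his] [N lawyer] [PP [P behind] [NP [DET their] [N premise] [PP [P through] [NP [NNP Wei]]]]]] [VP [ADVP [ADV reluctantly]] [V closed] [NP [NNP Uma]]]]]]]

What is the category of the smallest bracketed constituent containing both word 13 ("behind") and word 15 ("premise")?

PP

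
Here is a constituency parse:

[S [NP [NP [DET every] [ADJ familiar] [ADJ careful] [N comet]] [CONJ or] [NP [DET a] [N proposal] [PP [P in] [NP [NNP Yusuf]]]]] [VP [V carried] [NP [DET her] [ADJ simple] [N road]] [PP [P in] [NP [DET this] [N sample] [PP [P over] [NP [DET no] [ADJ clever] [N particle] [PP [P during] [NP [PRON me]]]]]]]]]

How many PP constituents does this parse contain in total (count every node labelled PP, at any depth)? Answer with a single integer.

The PP constituents are: [PP in Yusuf]; [PP in this sample over no clever particle during me]; [PP over no clever particle during me]; [PP during me]. Total: 4.

4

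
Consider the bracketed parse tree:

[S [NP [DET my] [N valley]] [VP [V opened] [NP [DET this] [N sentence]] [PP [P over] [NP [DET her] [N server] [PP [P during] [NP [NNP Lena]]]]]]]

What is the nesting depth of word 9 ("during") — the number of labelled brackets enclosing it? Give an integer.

6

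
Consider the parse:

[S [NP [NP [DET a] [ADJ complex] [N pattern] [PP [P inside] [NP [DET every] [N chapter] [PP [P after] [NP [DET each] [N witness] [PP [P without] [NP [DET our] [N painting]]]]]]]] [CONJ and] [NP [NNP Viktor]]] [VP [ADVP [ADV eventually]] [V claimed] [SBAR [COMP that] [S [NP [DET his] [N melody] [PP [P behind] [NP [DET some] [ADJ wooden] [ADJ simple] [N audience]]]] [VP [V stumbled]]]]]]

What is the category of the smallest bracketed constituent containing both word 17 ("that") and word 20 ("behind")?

Word 17 lies under S → VP → SBAR → COMP; word 20 lies under S → VP → SBAR → S → NP → PP → P. The lowest shared node is the SBAR.

SBAR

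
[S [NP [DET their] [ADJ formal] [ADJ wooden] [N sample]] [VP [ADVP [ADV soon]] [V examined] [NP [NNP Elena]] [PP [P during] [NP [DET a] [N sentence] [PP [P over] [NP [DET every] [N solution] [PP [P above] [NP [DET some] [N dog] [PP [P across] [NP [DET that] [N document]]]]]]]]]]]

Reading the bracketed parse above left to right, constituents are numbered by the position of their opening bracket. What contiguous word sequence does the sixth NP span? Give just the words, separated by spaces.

that document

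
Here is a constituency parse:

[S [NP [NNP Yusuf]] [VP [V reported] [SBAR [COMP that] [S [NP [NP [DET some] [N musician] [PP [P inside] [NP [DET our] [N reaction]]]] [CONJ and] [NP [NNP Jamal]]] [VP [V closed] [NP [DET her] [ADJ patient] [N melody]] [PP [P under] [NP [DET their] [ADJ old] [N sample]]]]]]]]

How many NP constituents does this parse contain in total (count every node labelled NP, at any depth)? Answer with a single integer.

The NP constituents are: [NP Yusuf]; [NP some musician inside our reaction and Jamal]; [NP some musician inside our reaction]; [NP our reaction]; [NP Jamal]; [NP her patient melody] …. Total: 7.

7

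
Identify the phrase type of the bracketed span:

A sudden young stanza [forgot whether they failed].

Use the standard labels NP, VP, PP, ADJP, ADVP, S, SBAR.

VP

The span is built around the verb "forgot" — a verb phrase (VP).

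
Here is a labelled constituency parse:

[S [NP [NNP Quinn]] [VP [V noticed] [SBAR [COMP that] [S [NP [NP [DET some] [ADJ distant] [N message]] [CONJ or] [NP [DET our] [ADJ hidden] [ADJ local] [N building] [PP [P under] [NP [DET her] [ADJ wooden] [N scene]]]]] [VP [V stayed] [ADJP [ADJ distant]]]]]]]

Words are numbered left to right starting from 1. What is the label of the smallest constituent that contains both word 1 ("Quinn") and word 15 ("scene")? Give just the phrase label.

Word 1 lies under S → NP → NNP; word 15 lies under S → VP → SBAR → S → NP → NP → PP → NP → N. The lowest shared node is the S.

S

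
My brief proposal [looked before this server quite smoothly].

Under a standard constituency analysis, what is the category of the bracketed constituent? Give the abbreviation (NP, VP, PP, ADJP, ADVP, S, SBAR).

"looked" is the head of the bracketed span, so the span is a verb phrase: VP.

VP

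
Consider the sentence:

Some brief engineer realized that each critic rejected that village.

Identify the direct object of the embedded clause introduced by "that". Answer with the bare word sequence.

The verb of the embedded clause introduced by "that" is "rejected"; its direct object is the NP "that village".

that village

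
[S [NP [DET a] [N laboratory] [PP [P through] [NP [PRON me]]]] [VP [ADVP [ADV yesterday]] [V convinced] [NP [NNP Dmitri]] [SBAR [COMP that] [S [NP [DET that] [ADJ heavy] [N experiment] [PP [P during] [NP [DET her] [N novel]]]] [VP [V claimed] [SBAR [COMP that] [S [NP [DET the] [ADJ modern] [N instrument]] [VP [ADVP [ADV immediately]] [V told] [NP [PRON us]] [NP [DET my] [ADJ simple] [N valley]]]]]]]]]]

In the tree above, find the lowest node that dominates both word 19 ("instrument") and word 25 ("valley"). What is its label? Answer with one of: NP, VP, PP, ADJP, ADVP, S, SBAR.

S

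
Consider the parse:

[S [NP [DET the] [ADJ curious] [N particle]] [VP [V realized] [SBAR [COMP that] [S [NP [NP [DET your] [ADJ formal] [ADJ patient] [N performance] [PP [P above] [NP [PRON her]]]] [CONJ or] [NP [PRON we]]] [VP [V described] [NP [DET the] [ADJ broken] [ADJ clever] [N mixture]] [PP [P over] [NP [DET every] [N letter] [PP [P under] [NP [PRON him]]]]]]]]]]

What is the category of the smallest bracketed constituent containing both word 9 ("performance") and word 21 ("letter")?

S

Both words fall inside [S your formal patient performance above her or we described the broken clever mixture over every letter under him] (words 6–23), and no smaller constituent contains them both. Label: S.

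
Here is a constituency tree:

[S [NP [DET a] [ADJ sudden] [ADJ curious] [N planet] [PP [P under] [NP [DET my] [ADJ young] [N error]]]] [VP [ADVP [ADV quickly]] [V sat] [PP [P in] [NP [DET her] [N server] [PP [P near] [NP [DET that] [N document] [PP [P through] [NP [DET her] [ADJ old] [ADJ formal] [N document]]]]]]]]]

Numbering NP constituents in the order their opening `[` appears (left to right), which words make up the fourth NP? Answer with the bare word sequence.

Opening `[NP` markers occur at word positions 1, 6, 12, 15, 18; the fourth of these opens the constituent [NP that document through her old formal document].

that document through her old formal document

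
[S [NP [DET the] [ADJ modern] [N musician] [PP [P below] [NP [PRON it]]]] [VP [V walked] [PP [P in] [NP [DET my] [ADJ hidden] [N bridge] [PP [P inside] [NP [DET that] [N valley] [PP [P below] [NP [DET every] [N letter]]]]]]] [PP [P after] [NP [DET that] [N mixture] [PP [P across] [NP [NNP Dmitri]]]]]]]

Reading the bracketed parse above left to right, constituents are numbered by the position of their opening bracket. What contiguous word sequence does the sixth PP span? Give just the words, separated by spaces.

across Dmitri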